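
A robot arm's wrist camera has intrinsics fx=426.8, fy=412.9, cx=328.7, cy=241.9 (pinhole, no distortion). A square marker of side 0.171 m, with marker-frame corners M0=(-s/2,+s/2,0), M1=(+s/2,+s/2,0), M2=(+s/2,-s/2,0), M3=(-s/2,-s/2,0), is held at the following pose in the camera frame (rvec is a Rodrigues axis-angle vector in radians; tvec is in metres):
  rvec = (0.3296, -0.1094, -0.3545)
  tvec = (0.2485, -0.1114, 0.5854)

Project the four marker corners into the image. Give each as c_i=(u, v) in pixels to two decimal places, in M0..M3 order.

c0=(466.07, 238.43) c1=(574.37, 197.61) c2=(557.52, 81.64) c3=(437.74, 124.98)

Intrinsics K: fx=426.8, fy=412.9, cx=328.7, cy=241.9
Marker side s = 0.171 m; corners in marker frame (Z=0):
  M0 = (-0.0855, +0.0855, 0)
  M1 = (+0.0855, +0.0855, 0)
  M2 = (+0.0855, -0.0855, 0)
  M3 = (-0.0855, -0.0855, 0)
rvec = (0.3296, -0.1094, -0.3545), |rvec| = θ = 0.49626 rad = 28.434°
Rodrigues: sinθ=0.47614, 1−cosθ=0.12063; R = I + sinθ·[k]× + (1−cosθ)·[k]×²:
    [+0.93258 +0.32247 -0.16220]
    [-0.35779 +0.88523 -0.29724]
    [+0.04773 +0.33523 +0.94093]
t = (0.2485, -0.1114, 0.5854) m
M0: Pc = R·M0+t = (+0.19634, -0.00512, +0.60998); u = 426.8·(+0.19634)/0.60998 + 328.7 = 466.0744, v = 412.9·(-0.00512)/0.60998 + 241.9 = 238.4331
M1: Pc = R·M1+t = (+0.35581, -0.06630, +0.61814); u = 426.8·(+0.35581)/0.61814 + 328.7 = 574.3682, v = 412.9·(-0.06630)/0.61814 + 241.9 = 197.6113
M2: Pc = R·M2+t = (+0.30066, -0.21768, +0.56082); u = 426.8·(+0.30066)/0.56082 + 328.7 = 557.5151, v = 412.9·(-0.21768)/0.56082 + 241.9 = 81.6354
M3: Pc = R·M3+t = (+0.14119, -0.15650, +0.55266); u = 426.8·(+0.14119)/0.55266 + 328.7 = 437.7395, v = 412.9·(-0.15650)/0.55266 + 241.9 = 124.9787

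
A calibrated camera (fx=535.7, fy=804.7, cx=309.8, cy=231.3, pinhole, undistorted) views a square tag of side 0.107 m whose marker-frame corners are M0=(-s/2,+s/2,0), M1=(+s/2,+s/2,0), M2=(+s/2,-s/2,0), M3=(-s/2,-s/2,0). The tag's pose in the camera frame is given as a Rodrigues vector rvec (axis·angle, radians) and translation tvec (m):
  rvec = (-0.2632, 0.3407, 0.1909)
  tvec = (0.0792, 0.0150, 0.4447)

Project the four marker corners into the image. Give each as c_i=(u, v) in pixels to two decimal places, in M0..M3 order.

Intrinsics K: fx=535.7, fy=804.7, cx=309.8, cy=231.3
Marker side s = 0.107 m; corners in marker frame (Z=0):
  M0 = (-0.0535, +0.0535, 0)
  M1 = (+0.0535, +0.0535, 0)
  M2 = (+0.0535, -0.0535, 0)
  M3 = (-0.0535, -0.0535, 0)
rvec = (-0.2632, 0.3407, 0.1909), |rvec| = θ = 0.47095 rad = 26.983°
Rodrigues: sinθ=0.45373, 1−cosθ=0.10886; R = I + sinθ·[k]× + (1−cosθ)·[k]×²:
    [+0.92514 -0.22793 +0.30358]
    [+0.13991 +0.94811 +0.28550]
    [-0.35291 -0.22165 +0.90902]
t = (0.0792, 0.0150, 0.4447) m
M0: Pc = R·M0+t = (+0.01751, +0.05824, +0.45172); u = 535.7·(+0.01751)/0.45172 + 309.8 = 330.5659, v = 804.7·(+0.05824)/0.45172 + 231.3 = 335.0471
M1: Pc = R·M1+t = (+0.11650, +0.07321, +0.41396); u = 535.7·(+0.11650)/0.41396 + 309.8 = 460.5613, v = 804.7·(+0.07321)/0.41396 + 231.3 = 373.6112
M2: Pc = R·M2+t = (+0.14089, -0.02824, +0.43768); u = 535.7·(+0.14089)/0.43768 + 309.8 = 482.2429, v = 804.7·(-0.02824)/0.43768 + 231.3 = 179.3809
M3: Pc = R·M3+t = (+0.04190, -0.04321, +0.47544); u = 535.7·(+0.04190)/0.47544 + 309.8 = 357.0102, v = 804.7·(-0.04321)/0.47544 + 231.3 = 158.1670

c0=(330.57, 335.05) c1=(460.56, 373.61) c2=(482.24, 179.38) c3=(357.01, 158.17)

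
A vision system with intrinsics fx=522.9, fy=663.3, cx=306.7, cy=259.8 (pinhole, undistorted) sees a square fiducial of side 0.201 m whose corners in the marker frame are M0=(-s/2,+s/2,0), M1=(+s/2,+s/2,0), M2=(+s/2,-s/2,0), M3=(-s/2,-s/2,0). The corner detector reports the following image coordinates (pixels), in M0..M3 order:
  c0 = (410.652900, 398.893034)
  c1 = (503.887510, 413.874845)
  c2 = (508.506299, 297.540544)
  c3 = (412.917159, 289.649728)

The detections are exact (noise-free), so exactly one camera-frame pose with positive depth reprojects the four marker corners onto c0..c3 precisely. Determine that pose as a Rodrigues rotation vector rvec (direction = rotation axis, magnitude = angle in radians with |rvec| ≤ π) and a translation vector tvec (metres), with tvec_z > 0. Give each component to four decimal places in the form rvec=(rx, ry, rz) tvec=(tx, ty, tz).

Intrinsics K: fx=522.9, fy=663.3, cx=306.7, cy=259.8
Marker side s = 0.201 m; corners in marker frame (Z=0):
  M0 = (-0.1005, +0.1005, 0)
  M1 = (+0.1005, +0.1005, 0)
  M2 = (+0.1005, -0.1005, 0)
  M3 = (-0.1005, -0.1005, 0)
Detected image corners:
  c0 = (410.652900, 398.893034) px
  c1 = (503.887510, 413.874845) px
  c2 = (508.506299, 297.540544) px
  c3 = (412.917159, 289.649728) px
Planar DLT: solve 8×8 A·h = b for H (H[2,2]=1):
  H  [+320.85507 +34.59403 +457.43364]
  H  [-56.35893 +599.85265 +350.43948]
  H  [-0.32417 +0.11226 +1.00000]
B = K⁻¹H; ‖b₁‖=0.867670, ‖b₂‖=0.867670; λ = 2/(‖b₁‖+‖b₂‖) = 1.152512, sign → tz>0 ⇒ λ=+1.152512
r₁ = λ·B[:,0] = (+0.92632,+0.04841,-0.37361); r₂ = λ·B[:,1] = (+0.00036,+0.99160,+0.12938)
r₃ = r₁×r₂ = (+0.37673,-0.11998,+0.91852); SVD([r₁ r₂ r₃]) → R = UVᵀ:
  R  [+0.92632 +0.00036 +0.37673]
  R  [+0.04841 +0.99160 -0.11998]
  R  [-0.37361 +0.12938 +0.91852]
t = (+0.33223, +0.15749, +1.15251) m
tr R = 2.836439; θ = arccos((tr R − 1)/2) = 0.407235 rad = 23.333°
axis k = ((R−Rᵀ)₃₂, (R−Rᵀ)₁₃, (R−Rᵀ)₂₁) / (2 sinθ) = (+0.314791, +0.947221, +0.060651)
rvec = θ·k = (+0.128194, +0.385742, +0.024699)

rvec=(0.1282, 0.3857, 0.0247) tvec=(0.3322, 0.1575, 1.1525)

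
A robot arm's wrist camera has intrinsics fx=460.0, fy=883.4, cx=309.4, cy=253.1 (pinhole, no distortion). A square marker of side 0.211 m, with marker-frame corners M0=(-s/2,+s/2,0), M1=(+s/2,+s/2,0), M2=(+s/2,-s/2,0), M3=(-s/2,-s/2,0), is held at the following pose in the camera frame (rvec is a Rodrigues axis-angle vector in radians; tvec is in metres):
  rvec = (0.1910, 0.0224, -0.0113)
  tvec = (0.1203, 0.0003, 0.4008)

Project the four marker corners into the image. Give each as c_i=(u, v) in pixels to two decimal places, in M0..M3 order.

Intrinsics K: fx=460.0, fy=883.4, cx=309.4, cy=253.1
Marker side s = 0.211 m; corners in marker frame (Z=0):
  M0 = (-0.1055, +0.1055, 0)
  M1 = (+0.1055, +0.1055, 0)
  M2 = (+0.1055, -0.1055, 0)
  M3 = (-0.1055, -0.1055, 0)
rvec = (0.1910, 0.0224, -0.0113), |rvec| = θ = 0.19264 rad = 11.038°
Rodrigues: sinθ=0.19145, 1−cosθ=0.01850; R = I + sinθ·[k]× + (1−cosθ)·[k]×²:
    [+0.99969 +0.01336 +0.02119]
    [-0.00910 +0.98175 -0.18995]
    [-0.02334 +0.18969 +0.98157]
t = (0.1203, 0.0003, 0.4008) m
M0: Pc = R·M0+t = (+0.01624, +0.10483, +0.42327); u = 460.0·(+0.01624)/0.42327 + 309.4 = 327.0522, v = 883.4·(+0.10483)/0.42327 + 253.1 = 471.8962
M1: Pc = R·M1+t = (+0.22718, +0.10292, +0.41835); u = 460.0·(+0.22718)/0.41835 + 309.4 = 559.1935, v = 883.4·(+0.10292)/0.41835 + 253.1 = 470.4181
M2: Pc = R·M2+t = (+0.22436, -0.10423, +0.37833); u = 460.0·(+0.22436)/0.37833 + 309.4 = 582.1926, v = 883.4·(-0.10423)/0.37833 + 253.1 = 9.7091
M3: Pc = R·M3+t = (+0.01342, -0.10232, +0.38325); u = 460.0·(+0.01342)/0.38325 + 309.4 = 325.5115, v = 883.4·(-0.10232)/0.38325 + 253.1 = 17.2610

c0=(327.05, 471.90) c1=(559.19, 470.42) c2=(582.19, 9.71) c3=(325.51, 17.26)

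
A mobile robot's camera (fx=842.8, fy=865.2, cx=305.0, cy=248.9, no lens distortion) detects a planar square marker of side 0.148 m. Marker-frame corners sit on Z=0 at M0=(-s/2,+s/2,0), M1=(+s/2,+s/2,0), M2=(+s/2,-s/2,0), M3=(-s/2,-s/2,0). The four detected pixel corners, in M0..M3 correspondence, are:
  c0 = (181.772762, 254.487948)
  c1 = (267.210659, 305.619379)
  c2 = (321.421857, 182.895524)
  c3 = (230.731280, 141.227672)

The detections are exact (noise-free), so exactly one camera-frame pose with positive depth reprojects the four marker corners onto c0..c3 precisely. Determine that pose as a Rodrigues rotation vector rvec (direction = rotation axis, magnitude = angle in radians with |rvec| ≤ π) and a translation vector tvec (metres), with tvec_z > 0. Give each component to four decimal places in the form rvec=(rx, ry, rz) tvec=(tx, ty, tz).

rvec=(-0.0622, 0.6053, 0.4342) tvec=(-0.0666, -0.0326, 0.9897)

Intrinsics K: fx=842.8, fy=865.2, cx=305.0, cy=248.9
Marker side s = 0.148 m; corners in marker frame (Z=0):
  M0 = (-0.0740, +0.0740, 0)
  M1 = (+0.0740, +0.0740, 0)
  M2 = (+0.0740, -0.0740, 0)
  M3 = (-0.0740, -0.0740, 0)
Detected image corners:
  c0 = (181.772762, 254.487948) px
  c1 = (267.210659, 305.619379) px
  c2 = (321.421857, 182.895524) px
  c3 = (230.731280, 141.227672) px
Planar DLT: solve 8×8 A·h = b for H (H[2,2]=1):
  H  [+452.45612 -330.39122 +248.29647]
  H  [+187.83246 +811.27165 +220.38394]
  H  [-0.56928 +0.06955 +1.00000]
B = K⁻¹H; ‖b₁‖=1.010437, ‖b₂‖=1.010437; λ = 2/(‖b₁‖+‖b₂‖) = 0.989671, sign → tz>0 ⇒ λ=+0.989671
r₁ = λ·B[:,0] = (+0.73519,+0.37693,-0.56340); r₂ = λ·B[:,1] = (-0.41288,+0.90818,+0.06883)
r₃ = r₁×r₂ = (+0.53761,+0.18201,+0.82331); SVD([r₁ r₂ r₃]) → R = UVᵀ:
  R  [+0.73519 -0.41288 +0.53761]
  R  [+0.37693 +0.90818 +0.18201]
  R  [-0.56340 +0.06883 +0.82331]
t = (-0.06658, -0.03262, +0.98967) m
tr R = 2.466687; θ = arccos((tr R − 1)/2) = 0.747570 rad = 42.833°
axis k = ((R−Rᵀ)₃₂, (R−Rᵀ)₁₃, (R−Rᵀ)₂₁) / (2 sinθ) = (-0.083235, +0.809735, +0.580863)
rvec = θ·k = (-0.062224, +0.605333, +0.434235)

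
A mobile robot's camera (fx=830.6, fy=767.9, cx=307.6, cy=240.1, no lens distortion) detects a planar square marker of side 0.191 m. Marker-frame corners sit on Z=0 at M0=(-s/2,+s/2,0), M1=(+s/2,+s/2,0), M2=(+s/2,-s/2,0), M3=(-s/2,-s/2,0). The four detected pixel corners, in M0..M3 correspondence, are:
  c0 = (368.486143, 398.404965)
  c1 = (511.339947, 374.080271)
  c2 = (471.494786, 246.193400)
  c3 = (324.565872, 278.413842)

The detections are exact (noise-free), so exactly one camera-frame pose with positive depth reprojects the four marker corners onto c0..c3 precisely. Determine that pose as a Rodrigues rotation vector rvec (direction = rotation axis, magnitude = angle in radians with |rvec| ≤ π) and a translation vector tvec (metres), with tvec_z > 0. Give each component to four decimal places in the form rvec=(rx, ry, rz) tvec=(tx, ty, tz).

Intrinsics K: fx=830.6, fy=767.9, cx=307.6, cy=240.1
Marker side s = 0.191 m; corners in marker frame (Z=0):
  M0 = (-0.0955, +0.0955, 0)
  M1 = (+0.0955, +0.0955, 0)
  M2 = (+0.0955, -0.0955, 0)
  M3 = (-0.0955, -0.0955, 0)
Detected image corners:
  c0 = (368.486143, 398.404965) px
  c1 = (511.339947, 374.080271) px
  c2 = (471.494786, 246.193400) px
  c3 = (324.565872, 278.413842) px
Planar DLT: solve 8×8 A·h = b for H (H[2,2]=1):
  H  [+640.46328 +315.34240 +417.48199]
  H  [-238.82214 +722.46676 +326.00585]
  H  [-0.28140 +0.22859 +1.00000]
B = K⁻¹H; ‖b₁‖=0.946080, ‖b₂‖=0.946080; λ = 2/(‖b₁‖+‖b₂‖) = 1.056994, sign → tz>0 ⇒ λ=+1.056994
r₁ = λ·B[:,0] = (+0.92518,-0.23573,-0.29743); r₂ = λ·B[:,1] = (+0.31181,+0.91891,+0.24162)
r₃ = r₁×r₂ = (+0.21636,-0.31629,+0.92366); SVD([r₁ r₂ r₃]) → R = UVᵀ:
  R  [+0.92518 +0.31181 +0.21636]
  R  [-0.23573 +0.91891 -0.31629]
  R  [-0.29743 +0.24162 +0.92366]
t = (+0.13983, +0.11825, +1.05699) m
tr R = 2.767752; θ = arccos((tr R − 1)/2) = 0.486711 rad = 27.886°
axis k = ((R−Rᵀ)₃₂, (R−Rᵀ)₁₃, (R−Rᵀ)₂₁) / (2 sinθ) = (+0.596414, +0.549249, -0.585333)
rvec = θ·k = (+0.290281, +0.267326, -0.284888)

rvec=(0.2903, 0.2673, -0.2849) tvec=(0.1398, 0.1182, 1.0570)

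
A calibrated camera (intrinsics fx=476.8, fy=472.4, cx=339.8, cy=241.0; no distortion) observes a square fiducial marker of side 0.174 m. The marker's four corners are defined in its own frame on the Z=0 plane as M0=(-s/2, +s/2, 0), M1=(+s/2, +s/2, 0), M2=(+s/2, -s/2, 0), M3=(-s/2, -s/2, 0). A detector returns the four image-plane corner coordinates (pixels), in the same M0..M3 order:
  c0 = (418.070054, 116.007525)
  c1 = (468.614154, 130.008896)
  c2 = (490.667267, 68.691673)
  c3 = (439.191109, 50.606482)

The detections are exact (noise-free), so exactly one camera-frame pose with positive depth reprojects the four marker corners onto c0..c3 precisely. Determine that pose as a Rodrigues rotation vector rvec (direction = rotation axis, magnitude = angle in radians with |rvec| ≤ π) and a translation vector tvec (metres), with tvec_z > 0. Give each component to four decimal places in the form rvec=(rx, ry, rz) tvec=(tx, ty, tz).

Intrinsics K: fx=476.8, fy=472.4, cx=339.8, cy=241.0
Marker side s = 0.174 m; corners in marker frame (Z=0):
  M0 = (-0.0870, +0.0870, 0)
  M1 = (+0.0870, +0.0870, 0)
  M2 = (+0.0870, -0.0870, 0)
  M3 = (-0.0870, -0.0870, 0)
Detected image corners:
  c0 = (418.070054, 116.007525) px
  c1 = (468.614154, 130.008896) px
  c2 = (490.667267, 68.691673) px
  c3 = (439.191109, 50.606482) px
Planar DLT: solve 8×8 A·h = b for H (H[2,2]=1):
  H  [+434.14406 -16.76060 +454.60274]
  H  [+120.32462 +385.40955 +92.19704]
  H  [+0.31056 +0.23644 +1.00000]
B = K⁻¹H; ‖b₁‖=0.762054, ‖b₂‖=0.762054; λ = 2/(‖b₁‖+‖b₂‖) = 1.312243, sign → tz>0 ⇒ λ=+1.312243
r₁ = λ·B[:,0] = (+0.90441,+0.12633,+0.40753); r₂ = λ·B[:,1] = (-0.26724,+0.91231,+0.31027)
r₃ = r₁×r₂ = (-0.33260,-0.38952,+0.85887); SVD([r₁ r₂ r₃]) → R = UVᵀ:
  R  [+0.90441 -0.26724 -0.33260]
  R  [+0.12633 +0.91231 -0.38952]
  R  [+0.40753 +0.31027 +0.85887]
t = (+0.31596, -0.41335, +1.31224) m
tr R = 2.675590; θ = arccos((tr R − 1)/2) = 0.577565 rad = 33.092°
axis k = ((R−Rᵀ)₃₂, (R−Rᵀ)₁₃, (R−Rᵀ)₂₁) / (2 sinθ) = (+0.640845, -0.677797, +0.360428)
rvec = θ·k = (+0.370129, -0.391472, +0.208171)

rvec=(0.3701, -0.3915, 0.2082) tvec=(0.3160, -0.4133, 1.3122)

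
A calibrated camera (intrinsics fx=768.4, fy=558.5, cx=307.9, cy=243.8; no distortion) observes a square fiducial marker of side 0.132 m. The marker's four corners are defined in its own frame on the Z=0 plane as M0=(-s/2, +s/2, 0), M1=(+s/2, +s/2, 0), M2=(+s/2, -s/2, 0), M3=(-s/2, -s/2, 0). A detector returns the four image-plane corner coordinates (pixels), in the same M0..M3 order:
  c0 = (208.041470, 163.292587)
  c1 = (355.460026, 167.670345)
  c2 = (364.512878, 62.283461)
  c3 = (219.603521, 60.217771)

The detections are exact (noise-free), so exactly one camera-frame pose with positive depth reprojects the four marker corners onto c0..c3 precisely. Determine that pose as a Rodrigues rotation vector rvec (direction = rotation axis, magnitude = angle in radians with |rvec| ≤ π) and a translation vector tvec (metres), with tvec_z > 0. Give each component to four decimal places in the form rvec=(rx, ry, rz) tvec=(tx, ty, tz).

Intrinsics K: fx=768.4, fy=558.5, cx=307.9, cy=243.8
Marker side s = 0.132 m; corners in marker frame (Z=0):
  M0 = (-0.0660, +0.0660, 0)
  M1 = (+0.0660, +0.0660, 0)
  M2 = (+0.0660, -0.0660, 0)
  M3 = (-0.0660, -0.0660, 0)
Detected image corners:
  c0 = (208.041470, 163.292587) px
  c1 = (355.460026, 167.670345) px
  c2 = (364.512878, 62.283461) px
  c3 = (219.603521, 60.217771) px
Planar DLT: solve 8×8 A·h = b for H (H[2,2]=1):
  H  [+1060.25616 -118.81370 +286.16319]
  H  [+5.77051 +773.48097 +112.86161]
  H  [-0.16367 -0.14160 +1.00000]
B = K⁻¹H; ‖b₁‖=1.456940, ‖b₂‖=1.456940; λ = 2/(‖b₁‖+‖b₂‖) = 0.686370, sign → tz>0 ⇒ λ=+0.686370
r₁ = λ·B[:,0] = (+0.99208,+0.05613,-0.11234); r₂ = λ·B[:,1] = (-0.06719,+0.99300,-0.09719)
r₃ = r₁×r₂ = (+0.10610,+0.10396,+0.98891); SVD([r₁ r₂ r₃]) → R = UVᵀ:
  R  [+0.99208 -0.06719 +0.10610]
  R  [+0.05613 +0.99300 +0.10396]
  R  [-0.11234 -0.09719 +0.98891]
t = (-0.01942, -0.16092, +0.68637) m
tr R = 2.973985; θ = arccos((tr R − 1)/2) = 0.161467 rad = 9.251°
axis k = ((R−Rᵀ)₃₂, (R−Rᵀ)₁₃, (R−Rᵀ)₂₁) / (2 sinθ) = (-0.625604, +0.679356, +0.383530)
rvec = θ·k = (-0.101014, +0.109693, +0.061927)

rvec=(-0.1010, 0.1097, 0.0619) tvec=(-0.0194, -0.1609, 0.6864)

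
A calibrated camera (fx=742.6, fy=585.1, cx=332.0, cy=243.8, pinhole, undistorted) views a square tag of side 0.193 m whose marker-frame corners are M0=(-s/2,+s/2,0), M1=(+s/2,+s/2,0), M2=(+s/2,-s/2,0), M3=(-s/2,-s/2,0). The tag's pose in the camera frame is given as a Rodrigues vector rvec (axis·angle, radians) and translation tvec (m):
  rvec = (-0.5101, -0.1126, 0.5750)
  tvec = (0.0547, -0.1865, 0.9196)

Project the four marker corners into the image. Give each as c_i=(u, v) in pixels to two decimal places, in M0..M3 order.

c0=(269.69, 130.36) c1=(407.25, 200.42) c2=(472.98, 120.39) c3=(348.36, 57.77)

Intrinsics K: fx=742.6, fy=585.1, cx=332.0, cy=243.8
Marker side s = 0.193 m; corners in marker frame (Z=0):
  M0 = (-0.0965, +0.0965, 0)
  M1 = (+0.0965, +0.0965, 0)
  M2 = (+0.0965, -0.0965, 0)
  M3 = (-0.0965, -0.0965, 0)
rvec = (-0.5101, -0.1126, 0.5750), |rvec| = θ = 0.77686 rad = 44.511°
Rodrigues: sinθ=0.70104, 1−cosθ=0.28688; R = I + sinθ·[k]× + (1−cosθ)·[k]×²:
    [+0.83681 -0.49158 -0.24104]
    [+0.54619 +0.71915 +0.42954]
    [-0.03781 -0.49109 +0.87028]
t = (0.0547, -0.1865, 0.9196) m
M0: Pc = R·M0+t = (-0.07349, -0.16981, +0.87586); u = 742.6·(-0.07349)/0.87586 + 332.0 = 269.6915, v = 585.1·(-0.16981)/0.87586 + 243.8 = 130.3622
M1: Pc = R·M1+t = (+0.08801, -0.06440, +0.86856); u = 742.6·(+0.08801)/0.86856 + 332.0 = 407.2504, v = 585.1·(-0.06440)/0.86856 + 243.8 = 200.4206
M2: Pc = R·M2+t = (+0.18289, -0.20319, +0.96334); u = 742.6·(+0.18289)/0.96334 + 332.0 = 472.9820, v = 585.1·(-0.20319)/0.96334 + 243.8 = 120.3891
M3: Pc = R·M3+t = (+0.02139, -0.30860, +0.97064); u = 742.6·(+0.02139)/0.97064 + 332.0 = 348.3613, v = 585.1·(-0.30860)/0.97064 + 243.8 = 57.7735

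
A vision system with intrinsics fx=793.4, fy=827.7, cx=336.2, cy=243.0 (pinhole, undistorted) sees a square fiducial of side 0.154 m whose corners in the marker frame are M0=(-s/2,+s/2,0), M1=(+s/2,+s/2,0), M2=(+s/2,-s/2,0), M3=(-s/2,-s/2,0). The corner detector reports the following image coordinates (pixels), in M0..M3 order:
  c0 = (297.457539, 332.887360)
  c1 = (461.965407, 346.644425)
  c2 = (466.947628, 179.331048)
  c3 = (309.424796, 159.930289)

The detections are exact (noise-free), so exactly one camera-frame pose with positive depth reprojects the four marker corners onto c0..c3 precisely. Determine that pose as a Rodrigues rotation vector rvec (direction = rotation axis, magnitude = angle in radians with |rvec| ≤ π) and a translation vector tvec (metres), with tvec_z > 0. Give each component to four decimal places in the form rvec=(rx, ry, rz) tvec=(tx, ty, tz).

rvec=(-0.1927, -0.1879, 0.0816) tvec=(0.0457, 0.0090, 0.7352)

Intrinsics K: fx=793.4, fy=827.7, cx=336.2, cy=243.0
Marker side s = 0.154 m; corners in marker frame (Z=0):
  M0 = (-0.0770, +0.0770, 0)
  M1 = (+0.0770, +0.0770, 0)
  M2 = (+0.0770, -0.0770, 0)
  M3 = (-0.0770, -0.0770, 0)
Detected image corners:
  c0 = (297.457539, 332.887360) px
  c1 = (461.965407, 346.644425) px
  c2 = (466.947628, 179.331048) px
  c3 = (309.424796, 159.930289) px
Planar DLT: solve 8×8 A·h = b for H (H[2,2]=1):
  H  [+1137.85124 -157.88310 +385.53438]
  H  [+169.57299 +1035.92475 +253.09063]
  H  [+0.24161 -0.26898 +1.00000]
B = K⁻¹H; ‖b₁‖=1.360114, ‖b₂‖=1.360114; λ = 2/(‖b₁‖+‖b₂‖) = 0.735232, sign → tz>0 ⇒ λ=+0.735232
r₁ = λ·B[:,0] = (+0.97916,+0.09848,+0.17764); r₂ = λ·B[:,1] = (-0.06251,+0.97826,-0.19776)
r₃ = r₁×r₂ = (-0.19325,+0.18254,+0.96402); SVD([r₁ r₂ r₃]) → R = UVᵀ:
  R  [+0.97916 -0.06251 -0.19325]
  R  [+0.09848 +0.97826 +0.18254]
  R  [+0.17764 -0.19776 +0.96402]
t = (+0.04572, +0.00896, +0.73523) m
tr R = 2.921430; θ = arccos((tr R − 1)/2) = 0.281228 rad = 16.113°
axis k = ((R−Rᵀ)₃₂, (R−Rᵀ)₁₃, (R−Rᵀ)₂₁) / (2 sinθ) = (-0.685133, -0.668191, +0.290022)
rvec = θ·k = (-0.192679, -0.187914, +0.081563)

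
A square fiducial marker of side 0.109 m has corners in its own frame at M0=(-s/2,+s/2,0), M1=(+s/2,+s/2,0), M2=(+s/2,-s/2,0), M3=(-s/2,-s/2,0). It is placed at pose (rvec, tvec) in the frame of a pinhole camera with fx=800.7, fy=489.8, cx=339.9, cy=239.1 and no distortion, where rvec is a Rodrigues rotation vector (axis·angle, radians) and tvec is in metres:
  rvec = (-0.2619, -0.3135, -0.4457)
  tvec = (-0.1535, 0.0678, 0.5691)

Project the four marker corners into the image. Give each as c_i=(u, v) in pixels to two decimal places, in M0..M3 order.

Intrinsics K: fx=800.7, fy=489.8, cx=339.9, cy=239.1
Marker side s = 0.109 m; corners in marker frame (Z=0):
  M0 = (-0.0545, +0.0545, 0)
  M1 = (+0.0545, +0.0545, 0)
  M2 = (+0.0545, -0.0545, 0)
  M3 = (-0.0545, -0.0545, 0)
rvec = (-0.2619, -0.3135, -0.4457), |rvec| = θ = 0.60458 rad = 34.640°
Rodrigues: sinθ=0.56842, 1−cosθ=0.17726; R = I + sinθ·[k]× + (1−cosθ)·[k]×²:
    [+0.85600 +0.45886 -0.23814]
    [-0.37922 +0.87040 +0.31400]
    [+0.35136 -0.17847 +0.91907]
t = (-0.1535, 0.0678, 0.5691) m
M0: Pc = R·M0+t = (-0.17514, +0.13590, +0.54022); u = 800.7·(-0.17514)/0.54022 + 339.9 = 80.3076, v = 489.8·(+0.13590)/0.54022 + 239.1 = 362.3192
M1: Pc = R·M1+t = (-0.08184, +0.09457, +0.57852); u = 800.7·(-0.08184)/0.57852 + 339.9 = 226.6296, v = 489.8·(+0.09457)/0.57852 + 239.1 = 319.1661
M2: Pc = R·M2+t = (-0.13186, -0.00030, +0.59798); u = 800.7·(-0.13186)/0.59798 + 339.9 = 163.3430, v = 489.8·(-0.00030)/0.59798 + 239.1 = 238.8506
M3: Pc = R·M3+t = (-0.22516, +0.04103, +0.55968); u = 800.7·(-0.22516)/0.55968 + 339.9 = 17.7764, v = 489.8·(+0.04103)/0.55968 + 239.1 = 275.0079

c0=(80.31, 362.32) c1=(226.63, 319.17) c2=(163.34, 238.85) c3=(17.78, 275.01)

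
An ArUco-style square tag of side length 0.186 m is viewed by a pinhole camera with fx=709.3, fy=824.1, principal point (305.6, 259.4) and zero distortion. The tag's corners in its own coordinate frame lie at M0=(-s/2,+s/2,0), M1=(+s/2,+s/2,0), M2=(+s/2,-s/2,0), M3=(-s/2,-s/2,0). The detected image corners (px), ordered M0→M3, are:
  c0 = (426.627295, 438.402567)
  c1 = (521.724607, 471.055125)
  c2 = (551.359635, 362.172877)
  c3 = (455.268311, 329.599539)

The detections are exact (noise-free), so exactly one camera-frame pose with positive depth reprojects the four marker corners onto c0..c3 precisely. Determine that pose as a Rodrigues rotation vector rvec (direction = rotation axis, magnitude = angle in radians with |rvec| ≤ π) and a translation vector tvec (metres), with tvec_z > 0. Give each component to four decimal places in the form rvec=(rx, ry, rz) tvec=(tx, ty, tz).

Intrinsics K: fx=709.3, fy=824.1, cx=305.6, cy=259.4
Marker side s = 0.186 m; corners in marker frame (Z=0):
  M0 = (-0.0930, +0.0930, 0)
  M1 = (+0.0930, +0.0930, 0)
  M2 = (+0.0930, -0.0930, 0)
  M3 = (-0.0930, -0.0930, 0)
Detected image corners:
  c0 = (426.627295, 438.402567) px
  c1 = (521.724607, 471.055125) px
  c2 = (551.359635, 362.172877) px
  c3 = (455.268311, 329.599539) px
Planar DLT: solve 8×8 A·h = b for H (H[2,2]=1):
  H  [+504.68126 -132.14907 +488.59287]
  H  [+167.75973 +605.24372 +400.53254]
  H  [-0.01893 +0.05013 +1.00000]
B = K⁻¹H; ‖b₁‖=0.749798, ‖b₂‖=0.749798; λ = 2/(‖b₁‖+‖b₂‖) = 1.333693, sign → tz>0 ⇒ λ=+1.333693
r₁ = λ·B[:,0] = (+0.95983,+0.27944,-0.02525); r₂ = λ·B[:,1] = (-0.27729,+0.95846,+0.06686)
r₃ = r₁×r₂ = (+0.04289,-0.05717,+0.99744); SVD([r₁ r₂ r₃]) → R = UVᵀ:
  R  [+0.95983 -0.27729 +0.04289]
  R  [+0.27944 +0.95846 -0.05717]
  R  [-0.02525 +0.06686 +0.99744]
t = (+0.34408, +0.22840, +1.33369) m
tr R = 2.915730; θ = arccos((tr R − 1)/2) = 0.291322 rad = 16.692°
axis k = ((R−Rᵀ)₃₂, (R−Rᵀ)₁₃, (R−Rᵀ)₂₁) / (2 sinθ) = (+0.215926, +0.118623, +0.969177)
rvec = θ·k = (+0.062904, +0.034557, +0.282342)

rvec=(0.0629, 0.0346, 0.2823) tvec=(0.3441, 0.2284, 1.3337)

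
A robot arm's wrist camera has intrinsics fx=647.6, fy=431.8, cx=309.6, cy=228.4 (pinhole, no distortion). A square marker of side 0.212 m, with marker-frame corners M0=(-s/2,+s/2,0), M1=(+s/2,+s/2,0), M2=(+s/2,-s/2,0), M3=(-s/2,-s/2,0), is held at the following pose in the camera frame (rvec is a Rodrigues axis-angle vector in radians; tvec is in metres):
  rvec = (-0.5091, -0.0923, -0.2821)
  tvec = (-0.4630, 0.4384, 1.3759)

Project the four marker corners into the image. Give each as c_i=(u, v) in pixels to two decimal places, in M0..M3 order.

Intrinsics K: fx=647.6, fy=431.8, cx=309.6, cy=228.4
Marker side s = 0.212 m; corners in marker frame (Z=0):
  M0 = (-0.1060, +0.1060, 0)
  M1 = (+0.1060, +0.1060, 0)
  M2 = (+0.1060, -0.1060, 0)
  M3 = (-0.1060, -0.1060, 0)
rvec = (-0.5091, -0.0923, -0.2821), |rvec| = θ = 0.58931 rad = 33.765°
Rodrigues: sinθ=0.55578, 1−cosθ=0.16867; R = I + sinθ·[k]× + (1−cosθ)·[k]×²:
    [+0.95721 +0.28888 -0.01730]
    [-0.24323 +0.83546 +0.49279]
    [+0.15680 -0.46749 +0.86998]
t = (-0.4630, 0.4384, 1.3759) m
M0: Pc = R·M0+t = (-0.53384, +0.55274, +1.30972); u = 647.6·(-0.53384)/1.30972 + 309.6 = 45.6384, v = 431.8·(+0.55274)/1.30972 + 228.4 = 410.6321
M1: Pc = R·M1+t = (-0.33091, +0.50118, +1.34297); u = 647.6·(-0.33091)/1.34297 + 309.6 = 150.0276, v = 431.8·(+0.50118)/1.34297 + 228.4 = 389.5418
M2: Pc = R·M2+t = (-0.39216, +0.32406, +1.44208); u = 647.6·(-0.39216)/1.44208 + 309.6 = 133.4923, v = 431.8·(+0.32406)/1.44208 + 228.4 = 325.4327
M3: Pc = R·M3+t = (-0.59509, +0.37562, +1.40883); u = 647.6·(-0.59509)/1.40883 + 309.6 = 36.0565, v = 431.8·(+0.37562)/1.40883 + 228.4 = 343.5266

c0=(45.64, 410.63) c1=(150.03, 389.54) c2=(133.49, 325.43) c3=(36.06, 343.53)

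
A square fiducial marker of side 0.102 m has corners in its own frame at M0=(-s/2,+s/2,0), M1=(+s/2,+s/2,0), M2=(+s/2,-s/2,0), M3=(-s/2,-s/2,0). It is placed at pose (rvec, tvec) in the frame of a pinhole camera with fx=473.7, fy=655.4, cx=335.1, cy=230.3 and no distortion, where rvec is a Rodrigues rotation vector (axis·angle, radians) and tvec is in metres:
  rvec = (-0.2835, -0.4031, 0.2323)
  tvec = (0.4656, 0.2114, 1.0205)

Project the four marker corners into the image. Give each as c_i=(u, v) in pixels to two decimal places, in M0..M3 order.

c0=(532.72, 393.03) c1=(568.07, 405.42) c2=(568.53, 340.84) c3=(534.32, 326.57)

Intrinsics K: fx=473.7, fy=655.4, cx=335.1, cy=230.3
Marker side s = 0.102 m; corners in marker frame (Z=0):
  M0 = (-0.0510, +0.0510, 0)
  M1 = (+0.0510, +0.0510, 0)
  M2 = (+0.0510, -0.0510, 0)
  M3 = (-0.0510, -0.0510, 0)
rvec = (-0.2835, -0.4031, 0.2323), |rvec| = θ = 0.54482 rad = 31.216°
Rodrigues: sinθ=0.51826, 1−cosθ=0.14478; R = I + sinθ·[k]× + (1−cosθ)·[k]×²:
    [+0.89442 -0.16524 -0.41557]
    [+0.27672 +0.93448 +0.22401]
    [+0.35133 -0.31536 +0.88154]
t = (0.4656, 0.2114, 1.0205) m
M0: Pc = R·M0+t = (+0.41156, +0.24495, +0.98650); u = 473.7·(+0.41156)/0.98650 + 335.1 = 532.7228, v = 655.4·(+0.24495)/0.98650 + 230.3 = 393.0345
M1: Pc = R·M1+t = (+0.50279, +0.27317, +1.02233); u = 473.7·(+0.50279)/1.02233 + 335.1 = 568.0677, v = 655.4·(+0.27317)/1.02233 + 230.3 = 405.4249
M2: Pc = R·M2+t = (+0.51964, +0.17785, +1.05450); u = 473.7·(+0.51964)/1.05450 + 335.1 = 568.5325, v = 655.4·(+0.17785)/1.05450 + 230.3 = 340.8411
M3: Pc = R·M3+t = (+0.42841, +0.14963, +1.01867); u = 473.7·(+0.42841)/1.01867 + 335.1 = 534.3200, v = 655.4·(+0.14963)/1.01867 + 230.3 = 326.5700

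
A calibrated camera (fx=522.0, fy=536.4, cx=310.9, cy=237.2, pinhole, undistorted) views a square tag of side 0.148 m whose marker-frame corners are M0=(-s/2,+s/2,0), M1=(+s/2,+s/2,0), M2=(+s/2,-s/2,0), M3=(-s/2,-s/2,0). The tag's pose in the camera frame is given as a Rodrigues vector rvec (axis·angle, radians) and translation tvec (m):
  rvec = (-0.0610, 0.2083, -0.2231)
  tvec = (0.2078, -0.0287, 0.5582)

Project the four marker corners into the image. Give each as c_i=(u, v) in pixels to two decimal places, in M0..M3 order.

c0=(451.82, 294.03) c1=(596.64, 263.78) c2=(560.28, 122.59) c3=(420.38, 159.36)

Intrinsics K: fx=522.0, fy=536.4, cx=310.9, cy=237.2
Marker side s = 0.148 m; corners in marker frame (Z=0):
  M0 = (-0.0740, +0.0740, 0)
  M1 = (+0.0740, +0.0740, 0)
  M2 = (+0.0740, -0.0740, 0)
  M3 = (-0.0740, -0.0740, 0)
rvec = (-0.0610, 0.2083, -0.2231), |rvec| = θ = 0.31126 rad = 17.834°
Rodrigues: sinθ=0.30626, 1−cosθ=0.04805; R = I + sinθ·[k]× + (1−cosθ)·[k]×²:
    [+0.95379 +0.21321 +0.21170]
    [-0.22582 +0.97347 +0.03697]
    [-0.19820 -0.08307 +0.97663]
t = (0.2078, -0.0287, 0.5582) m
M0: Pc = R·M0+t = (+0.15300, +0.06005, +0.56672); u = 522.0·(+0.15300)/0.56672 + 310.9 = 451.8240, v = 536.4·(+0.06005)/0.56672 + 237.2 = 294.0345
M1: Pc = R·M1+t = (+0.29416, +0.02663, +0.53739); u = 522.0·(+0.29416)/0.53739 + 310.9 = 596.6364, v = 536.4·(+0.02663)/0.53739 + 237.2 = 263.7773
M2: Pc = R·M2+t = (+0.26260, -0.11745, +0.54968); u = 522.0·(+0.26260)/0.54968 + 310.9 = 560.2792, v = 536.4·(-0.11745)/0.54968 + 237.2 = 122.5904
M3: Pc = R·M3+t = (+0.12144, -0.08403, +0.57901); u = 522.0·(+0.12144)/0.57901 + 310.9 = 420.3835, v = 536.4·(-0.08403)/0.57901 + 237.2 = 159.3580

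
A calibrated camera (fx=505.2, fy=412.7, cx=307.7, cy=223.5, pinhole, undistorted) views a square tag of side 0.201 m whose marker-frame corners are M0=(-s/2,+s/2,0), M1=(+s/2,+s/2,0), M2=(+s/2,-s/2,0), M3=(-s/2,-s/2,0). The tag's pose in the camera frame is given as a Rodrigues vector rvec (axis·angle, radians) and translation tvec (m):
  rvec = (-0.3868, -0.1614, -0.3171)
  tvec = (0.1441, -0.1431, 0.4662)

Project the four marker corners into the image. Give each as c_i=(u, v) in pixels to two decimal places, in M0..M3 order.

Intrinsics K: fx=505.2, fy=412.7, cx=307.7, cy=223.5
Marker side s = 0.201 m; corners in marker frame (Z=0):
  M0 = (-0.1005, +0.1005, 0)
  M1 = (+0.1005, +0.1005, 0)
  M2 = (+0.1005, -0.1005, 0)
  M3 = (-0.1005, -0.1005, 0)
rvec = (-0.3868, -0.1614, -0.3171), |rvec| = θ = 0.52556 rad = 30.113°
Rodrigues: sinθ=0.50170, 1−cosθ=0.13496; R = I + sinθ·[k]× + (1−cosθ)·[k]×²:
    [+0.93814 +0.33321 -0.09414]
    [-0.27220 +0.87777 +0.39424]
    [+0.21400 -0.34423 +0.91417]
t = (0.1441, -0.1431, 0.4662) m
M0: Pc = R·M0+t = (+0.08330, -0.02753, +0.41010); u = 505.2·(+0.08330)/0.41010 + 307.7 = 410.3221, v = 412.7·(-0.02753)/0.41010 + 223.5 = 195.7972
M1: Pc = R·M1+t = (+0.27187, -0.08224, +0.45311); u = 505.2·(+0.27187)/0.45311 + 307.7 = 610.8238, v = 412.7·(-0.08224)/0.45311 + 223.5 = 148.5946
M2: Pc = R·M2+t = (+0.20490, -0.25867, +0.52230); u = 505.2·(+0.20490)/0.52230 + 307.7 = 505.8871, v = 412.7·(-0.25867)/0.52230 + 223.5 = 19.1090
M3: Pc = R·M3+t = (+0.01633, -0.20396, +0.47929); u = 505.2·(+0.01633)/0.47929 + 307.7 = 324.9124, v = 412.7·(-0.20396)/0.47929 + 223.5 = 47.8766

c0=(410.32, 195.80) c1=(610.82, 148.59) c2=(505.89, 19.11) c3=(324.91, 47.88)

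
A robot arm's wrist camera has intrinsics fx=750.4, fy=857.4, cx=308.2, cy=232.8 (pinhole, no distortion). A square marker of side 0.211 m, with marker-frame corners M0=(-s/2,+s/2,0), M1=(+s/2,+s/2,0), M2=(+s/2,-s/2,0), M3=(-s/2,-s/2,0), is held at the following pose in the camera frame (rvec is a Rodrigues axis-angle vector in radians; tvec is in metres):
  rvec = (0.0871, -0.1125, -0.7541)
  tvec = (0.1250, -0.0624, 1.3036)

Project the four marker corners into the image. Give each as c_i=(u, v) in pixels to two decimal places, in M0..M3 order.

c0=(377.10, 289.56) c1=(462.86, 195.03) c2=(383.23, 93.19) c3=(294.87, 188.38)

Intrinsics K: fx=750.4, fy=857.4, cx=308.2, cy=232.8
Marker side s = 0.211 m; corners in marker frame (Z=0):
  M0 = (-0.1055, +0.1055, 0)
  M1 = (+0.1055, +0.1055, 0)
  M2 = (+0.1055, -0.1055, 0)
  M3 = (-0.1055, -0.1055, 0)
rvec = (0.0871, -0.1125, -0.7541), |rvec| = θ = 0.76740 rad = 43.969°
Rodrigues: sinθ=0.69427, 1−cosθ=0.28028; R = I + sinθ·[k]× + (1−cosθ)·[k]×²:
    [+0.72333 +0.67757 -0.13304]
    [-0.68690 +0.72574 -0.03842]
    [+0.07052 +0.11918 +0.99037]
t = (0.1250, -0.0624, 1.3036) m
M0: Pc = R·M0+t = (+0.12017, +0.08663, +1.30873); u = 750.4·(+0.12017)/1.30873 + 308.2 = 377.1045, v = 857.4·(+0.08663)/1.30873 + 232.8 = 289.5565
M1: Pc = R·M1+t = (+0.27279, -0.05830, +1.32361); u = 750.4·(+0.27279)/1.32361 + 308.2 = 462.8562, v = 857.4·(-0.05830)/1.32361 + 232.8 = 195.0335
M2: Pc = R·M2+t = (+0.12983, -0.21143, +1.29847); u = 750.4·(+0.12983)/1.29847 + 308.2 = 383.2288, v = 857.4·(-0.21143)/1.29847 + 232.8 = 93.1871
M3: Pc = R·M3+t = (-0.02279, -0.06650, +1.28359); u = 750.4·(-0.02279)/1.28359 + 308.2 = 294.8741, v = 857.4·(-0.06650)/1.28359 + 232.8 = 188.3813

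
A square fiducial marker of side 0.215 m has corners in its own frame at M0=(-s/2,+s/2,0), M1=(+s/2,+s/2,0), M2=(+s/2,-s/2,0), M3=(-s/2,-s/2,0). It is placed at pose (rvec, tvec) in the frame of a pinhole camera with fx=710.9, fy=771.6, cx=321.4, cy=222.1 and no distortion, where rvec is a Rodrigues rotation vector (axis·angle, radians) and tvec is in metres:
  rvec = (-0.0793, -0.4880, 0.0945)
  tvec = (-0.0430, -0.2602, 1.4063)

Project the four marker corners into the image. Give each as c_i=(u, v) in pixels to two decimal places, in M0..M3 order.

Intrinsics K: fx=710.9, fy=771.6, cx=321.4, cy=222.1
Marker side s = 0.215 m; corners in marker frame (Z=0):
  M0 = (-0.1075, +0.1075, 0)
  M1 = (+0.1075, +0.1075, 0)
  M2 = (+0.1075, -0.1075, 0)
  M3 = (-0.1075, -0.1075, 0)
rvec = (-0.0793, -0.4880, 0.0945), |rvec| = θ = 0.50335 rad = 28.840°
Rodrigues: sinθ=0.48236, 1−cosθ=0.12403; R = I + sinθ·[k]× + (1−cosθ)·[k]×²:
    [+0.87905 -0.07162 -0.47132]
    [+0.10950 +0.99255 +0.05342]
    [+0.46398 -0.09857 +0.88034]
t = (-0.0430, -0.2602, 1.4063) m
M0: Pc = R·M0+t = (-0.14520, -0.16527, +1.34583); u = 710.9·(-0.14520)/1.34583 + 321.4 = 244.7034, v = 771.6·(-0.16527)/1.34583 + 222.1 = 127.3446
M1: Pc = R·M1+t = (+0.04380, -0.14173, +1.44558); u = 710.9·(+0.04380)/1.44558 + 321.4 = 342.9393, v = 771.6·(-0.14173)/1.44558 + 222.1 = 146.4500
M2: Pc = R·M2+t = (+0.05920, -0.35513, +1.46677); u = 710.9·(+0.05920)/1.46677 + 321.4 = 350.0907, v = 771.6·(-0.35513)/1.46677 + 222.1 = 35.2844
M3: Pc = R·M3+t = (-0.12980, -0.37867, +1.36702); u = 710.9·(-0.12980)/1.36702 + 321.4 = 253.8996, v = 771.6·(-0.37867)/1.36702 + 222.1 = 8.3629

c0=(244.70, 127.34) c1=(342.94, 146.45) c2=(350.09, 35.28) c3=(253.90, 8.36)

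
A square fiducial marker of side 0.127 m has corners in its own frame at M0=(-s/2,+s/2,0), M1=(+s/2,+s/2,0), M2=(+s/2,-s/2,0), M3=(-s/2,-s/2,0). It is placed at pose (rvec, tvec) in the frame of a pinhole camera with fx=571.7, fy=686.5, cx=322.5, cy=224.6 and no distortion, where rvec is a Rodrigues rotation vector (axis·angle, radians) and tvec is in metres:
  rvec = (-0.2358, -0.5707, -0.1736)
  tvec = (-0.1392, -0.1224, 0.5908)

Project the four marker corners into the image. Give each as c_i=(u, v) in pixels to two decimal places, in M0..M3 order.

c0=(136.37, 154.82) c1=(255.37, 149.04) c2=(231.80, 20.39) c3=(114.47, 10.03)

Intrinsics K: fx=571.7, fy=686.5, cx=322.5, cy=224.6
Marker side s = 0.127 m; corners in marker frame (Z=0):
  M0 = (-0.0635, +0.0635, 0)
  M1 = (+0.0635, +0.0635, 0)
  M2 = (+0.0635, -0.0635, 0)
  M3 = (-0.0635, -0.0635, 0)
rvec = (-0.2358, -0.5707, -0.1736), |rvec| = θ = 0.64143 rad = 36.751°
Rodrigues: sinθ=0.59834, 1−cosθ=0.19876; R = I + sinθ·[k]× + (1−cosθ)·[k]×²:
    [+0.82810 +0.22695 -0.51259]
    [-0.09693 +0.95858 +0.26782]
    [+0.55214 -0.17210 +0.81580]
t = (-0.1392, -0.1224, 0.5908) m
M0: Pc = R·M0+t = (-0.17737, -0.05538, +0.54481); u = 571.7·(-0.17737)/0.54481 + 322.5 = 136.3727, v = 686.5·(-0.05538)/0.54481 + 224.6 = 154.8234
M1: Pc = R·M1+t = (-0.07220, -0.06769, +0.61493); u = 571.7·(-0.07220)/0.61493 + 322.5 = 255.3718, v = 686.5·(-0.06769)/0.61493 + 224.6 = 149.0375
M2: Pc = R·M2+t = (-0.10103, -0.18942, +0.63679); u = 571.7·(-0.10103)/0.63679 + 322.5 = 231.7995, v = 686.5·(-0.18942)/0.63679 + 224.6 = 20.3877
M3: Pc = R·M3+t = (-0.20620, -0.17711, +0.56667); u = 571.7·(-0.20620)/0.56667 + 322.5 = 114.4733, v = 686.5·(-0.17711)/0.56667 + 224.6 = 10.0308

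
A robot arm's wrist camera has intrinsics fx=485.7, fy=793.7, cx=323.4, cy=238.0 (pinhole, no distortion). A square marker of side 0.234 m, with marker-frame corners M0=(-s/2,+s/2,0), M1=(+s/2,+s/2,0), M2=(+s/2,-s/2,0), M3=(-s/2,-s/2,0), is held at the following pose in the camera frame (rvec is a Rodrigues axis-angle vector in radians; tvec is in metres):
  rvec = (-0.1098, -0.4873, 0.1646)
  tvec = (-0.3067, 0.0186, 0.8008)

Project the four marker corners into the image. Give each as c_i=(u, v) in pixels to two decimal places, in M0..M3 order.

c0=(41.58, 359.59) c1=(195.70, 384.74) c2=(217.73, 169.91) c3=(73.48, 115.87)

Intrinsics K: fx=485.7, fy=793.7, cx=323.4, cy=238.0
Marker side s = 0.234 m; corners in marker frame (Z=0):
  M0 = (-0.1170, +0.1170, 0)
  M1 = (+0.1170, +0.1170, 0)
  M2 = (+0.1170, -0.1170, 0)
  M3 = (-0.1170, -0.1170, 0)
rvec = (-0.1098, -0.4873, 0.1646), |rvec| = θ = 0.52594 rad = 30.134°
Rodrigues: sinθ=0.50202, 1−cosθ=0.13515; R = I + sinθ·[k]× + (1−cosθ)·[k]×²:
    [+0.87074 -0.13097 -0.47397]
    [+0.18326 +0.98087 +0.06562]
    [+0.45631 -0.14400 +0.87809]
t = (-0.3067, 0.0186, 0.8008) m
M0: Pc = R·M0+t = (-0.42390, +0.11192, +0.73056); u = 485.7·(-0.42390)/0.73056 + 323.4 = 41.5783, v = 793.7·(+0.11192)/0.73056 + 238.0 = 359.5933
M1: Pc = R·M1+t = (-0.22015, +0.15480, +0.83734); u = 485.7·(-0.22015)/0.83734 + 323.4 = 195.7037, v = 793.7·(+0.15480)/0.83734 + 238.0 = 384.7351
M2: Pc = R·M2+t = (-0.18950, -0.07472, +0.87104); u = 485.7·(-0.18950)/0.87104 + 323.4 = 217.7331, v = 793.7·(-0.07472)/0.87104 + 238.0 = 169.9133
M3: Pc = R·M3+t = (-0.39325, -0.11760, +0.76426); u = 485.7·(-0.39325)/0.76426 + 323.4 = 73.4808, v = 793.7·(-0.11760)/0.76426 + 238.0 = 115.8664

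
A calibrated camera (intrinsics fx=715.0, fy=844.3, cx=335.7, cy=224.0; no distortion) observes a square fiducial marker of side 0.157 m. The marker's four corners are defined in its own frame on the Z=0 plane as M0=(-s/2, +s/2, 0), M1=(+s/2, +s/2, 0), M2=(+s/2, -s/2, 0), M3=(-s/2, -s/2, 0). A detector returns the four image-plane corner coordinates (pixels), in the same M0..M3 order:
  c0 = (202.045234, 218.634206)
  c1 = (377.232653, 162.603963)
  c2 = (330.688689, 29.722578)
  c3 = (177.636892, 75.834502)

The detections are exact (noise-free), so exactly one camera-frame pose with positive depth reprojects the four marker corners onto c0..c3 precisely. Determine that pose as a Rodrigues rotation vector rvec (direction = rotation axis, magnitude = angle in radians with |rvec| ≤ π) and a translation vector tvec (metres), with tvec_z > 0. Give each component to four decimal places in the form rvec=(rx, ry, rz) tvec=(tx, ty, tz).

Intrinsics K: fx=715.0, fy=844.3, cx=335.7, cy=224.0
Marker side s = 0.157 m; corners in marker frame (Z=0):
  M0 = (-0.0785, +0.0785, 0)
  M1 = (+0.0785, +0.0785, 0)
  M2 = (+0.0785, -0.0785, 0)
  M3 = (-0.0785, -0.0785, 0)
Detected image corners:
  c0 = (202.045234, 218.634206) px
  c1 = (377.232653, 162.603963) px
  c2 = (330.688689, 29.722578) px
  c3 = (177.636892, 75.834502) px
Planar DLT: solve 8×8 A·h = b for H (H[2,2]=1):
  H  [+1075.68656 -14.52256 +271.50071]
  H  [-307.31748 +769.68504 +116.63954]
  H  [+0.12963 -0.88710 +1.00000]
B = K⁻¹H; ‖b₁‖=1.503154, ‖b₂‖=1.503154; λ = 2/(‖b₁‖+‖b₂‖) = 0.665268, sign → tz>0 ⇒ λ=+0.665268
r₁ = λ·B[:,0] = (+0.96038,-0.26503,+0.08624); r₂ = λ·B[:,1] = (+0.26357,+0.76305,-0.59016)
r₃ = r₁×r₂ = (+0.09060,+0.58950,+0.80267); SVD([r₁ r₂ r₃]) → R = UVᵀ:
  R  [+0.96038 +0.26357 +0.09060]
  R  [-0.26503 +0.76305 +0.58950]
  R  [+0.08624 -0.59016 +0.80267]
t = (-0.05973, -0.08459, +0.66527) m
tr R = 2.526092; θ = arccos((tr R − 1)/2) = 0.702784 rad = 40.267°
axis k = ((R−Rᵀ)₃₂, (R−Rᵀ)₁₃, (R−Rᵀ)₂₁) / (2 sinθ) = (-0.912564, +0.003374, -0.408919)
rvec = θ·k = (-0.641335, +0.002371, -0.287382)

rvec=(-0.6413, 0.0024, -0.2874) tvec=(-0.0597, -0.0846, 0.6653)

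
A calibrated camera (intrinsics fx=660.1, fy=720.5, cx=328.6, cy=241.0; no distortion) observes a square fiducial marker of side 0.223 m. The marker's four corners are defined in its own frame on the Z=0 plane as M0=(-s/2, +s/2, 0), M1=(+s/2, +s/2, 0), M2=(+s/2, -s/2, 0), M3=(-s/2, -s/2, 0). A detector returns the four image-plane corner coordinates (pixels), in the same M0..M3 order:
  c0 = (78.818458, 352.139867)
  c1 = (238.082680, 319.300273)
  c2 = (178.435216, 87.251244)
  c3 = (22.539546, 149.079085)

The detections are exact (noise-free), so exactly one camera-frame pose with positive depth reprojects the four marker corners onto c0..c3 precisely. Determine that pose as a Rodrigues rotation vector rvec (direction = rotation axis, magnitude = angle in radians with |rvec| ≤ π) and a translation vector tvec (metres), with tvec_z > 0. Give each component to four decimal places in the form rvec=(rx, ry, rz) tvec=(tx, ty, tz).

rvec=(0.1355, 0.4103, -0.2388) tvec=(-0.2209, -0.0111, 0.7155)

Intrinsics K: fx=660.1, fy=720.5, cx=328.6, cy=241.0
Marker side s = 0.223 m; corners in marker frame (Z=0):
  M0 = (-0.1115, +0.1115, 0)
  M1 = (+0.1115, +0.1115, 0)
  M2 = (+0.1115, -0.1115, 0)
  M3 = (-0.1115, -0.1115, 0)
Detected image corners:
  c0 = (78.818458, 352.139867) px
  c1 = (238.082680, 319.300273) px
  c2 = (178.435216, 87.251244) px
  c3 = (22.539546, 149.079085) px
Planar DLT: solve 8×8 A·h = b for H (H[2,2]=1):
  H  [+632.60577 +274.29809 +124.80987]
  H  [-341.36314 +997.47328 +229.84517]
  H  [-0.57255 +0.11474 +1.00000]
B = K⁻¹H; ‖b₁‖=1.397658, ‖b₂‖=1.397658; λ = 2/(‖b₁‖+‖b₂‖) = 0.715482, sign → tz>0 ⇒ λ=+0.715482
r₁ = λ·B[:,0] = (+0.88961,-0.20196,-0.40965); r₂ = λ·B[:,1] = (+0.25644,+0.96307,+0.08210)
r₃ = r₁×r₂ = (+0.37794,-0.17809,+0.90854); SVD([r₁ r₂ r₃]) → R = UVᵀ:
  R  [+0.88961 +0.25644 +0.37794]
  R  [-0.20196 +0.96307 -0.17809]
  R  [-0.40965 +0.08210 +0.90854]
t = (-0.22089, -0.01108, +0.71548) m
tr R = 2.761214; θ = arccos((tr R − 1)/2) = 0.493655 rad = 28.284°
axis k = ((R−Rᵀ)₃₂, (R−Rᵀ)₁₃, (R−Rᵀ)₂₁) / (2 sinθ) = (+0.274542, +0.831056, -0.483707)
rvec = θ·k = (+0.135529, +0.410255, -0.238784)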